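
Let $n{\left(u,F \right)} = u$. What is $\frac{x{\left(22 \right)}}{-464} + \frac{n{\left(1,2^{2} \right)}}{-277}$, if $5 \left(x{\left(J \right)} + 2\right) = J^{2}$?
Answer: $- \frac{66809}{321320} \approx -0.20792$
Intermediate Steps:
$x{\left(J \right)} = -2 + \frac{J^{2}}{5}$
$\frac{x{\left(22 \right)}}{-464} + \frac{n{\left(1,2^{2} \right)}}{-277} = \frac{-2 + \frac{22^{2}}{5}}{-464} + 1 \frac{1}{-277} = \left(-2 + \frac{1}{5} \cdot 484\right) \left(- \frac{1}{464}\right) + 1 \left(- \frac{1}{277}\right) = \left(-2 + \frac{484}{5}\right) \left(- \frac{1}{464}\right) - \frac{1}{277} = \frac{474}{5} \left(- \frac{1}{464}\right) - \frac{1}{277} = - \frac{237}{1160} - \frac{1}{277} = - \frac{66809}{321320}$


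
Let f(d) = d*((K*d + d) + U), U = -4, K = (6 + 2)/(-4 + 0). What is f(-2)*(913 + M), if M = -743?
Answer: 680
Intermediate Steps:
K = -2 (K = 8/(-4) = 8*(-¼) = -2)
f(d) = d*(-4 - d) (f(d) = d*((-2*d + d) - 4) = d*(-d - 4) = d*(-4 - d))
f(-2)*(913 + M) = (-1*(-2)*(4 - 2))*(913 - 743) = -1*(-2)*2*170 = 4*170 = 680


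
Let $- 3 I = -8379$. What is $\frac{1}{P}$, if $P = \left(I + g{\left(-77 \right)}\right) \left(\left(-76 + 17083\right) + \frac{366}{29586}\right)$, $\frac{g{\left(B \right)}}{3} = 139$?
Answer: $\frac{4931}{269195665380} \approx 1.8318 \cdot 10^{-8}$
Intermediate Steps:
$I = 2793$ ($I = \left(- \frac{1}{3}\right) \left(-8379\right) = 2793$)
$g{\left(B \right)} = 417$ ($g{\left(B \right)} = 3 \cdot 139 = 417$)
$P = \frac{269195665380}{4931}$ ($P = \left(2793 + 417\right) \left(\left(-76 + 17083\right) + \frac{366}{29586}\right) = 3210 \left(17007 + 366 \cdot \frac{1}{29586}\right) = 3210 \left(17007 + \frac{61}{4931}\right) = 3210 \cdot \frac{83861578}{4931} = \frac{269195665380}{4931} \approx 5.4593 \cdot 10^{7}$)
$\frac{1}{P} = \frac{1}{\frac{269195665380}{4931}} = \frac{4931}{269195665380}$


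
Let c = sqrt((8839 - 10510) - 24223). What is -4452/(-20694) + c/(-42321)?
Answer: 742/3449 - 11*I*sqrt(214)/42321 ≈ 0.21513 - 0.0038023*I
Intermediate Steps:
c = 11*I*sqrt(214) (c = sqrt(-1671 - 24223) = sqrt(-25894) = 11*I*sqrt(214) ≈ 160.92*I)
-4452/(-20694) + c/(-42321) = -4452/(-20694) + (11*I*sqrt(214))/(-42321) = -4452*(-1/20694) + (11*I*sqrt(214))*(-1/42321) = 742/3449 - 11*I*sqrt(214)/42321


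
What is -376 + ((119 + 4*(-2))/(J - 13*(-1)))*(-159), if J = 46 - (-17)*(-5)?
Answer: 7873/26 ≈ 302.81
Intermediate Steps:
J = -39 (J = 46 - 1*85 = 46 - 85 = -39)
-376 + ((119 + 4*(-2))/(J - 13*(-1)))*(-159) = -376 + ((119 + 4*(-2))/(-39 - 13*(-1)))*(-159) = -376 + ((119 - 8)/(-39 + 13))*(-159) = -376 + (111/(-26))*(-159) = -376 + (111*(-1/26))*(-159) = -376 - 111/26*(-159) = -376 + 17649/26 = 7873/26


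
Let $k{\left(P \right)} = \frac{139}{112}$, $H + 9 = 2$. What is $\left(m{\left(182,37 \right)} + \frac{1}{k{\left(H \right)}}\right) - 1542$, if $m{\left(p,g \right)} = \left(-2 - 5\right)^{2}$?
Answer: $- \frac{207415}{139} \approx -1492.2$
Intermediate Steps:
$H = -7$ ($H = -9 + 2 = -7$)
$k{\left(P \right)} = \frac{139}{112}$ ($k{\left(P \right)} = 139 \cdot \frac{1}{112} = \frac{139}{112}$)
$m{\left(p,g \right)} = 49$ ($m{\left(p,g \right)} = \left(-7\right)^{2} = 49$)
$\left(m{\left(182,37 \right)} + \frac{1}{k{\left(H \right)}}\right) - 1542 = \left(49 + \frac{1}{\frac{139}{112}}\right) - 1542 = \left(49 + \frac{112}{139}\right) - 1542 = \frac{6923}{139} - 1542 = - \frac{207415}{139}$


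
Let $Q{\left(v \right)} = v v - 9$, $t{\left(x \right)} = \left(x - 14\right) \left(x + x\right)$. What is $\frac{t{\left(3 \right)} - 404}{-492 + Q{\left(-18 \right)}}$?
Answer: $\frac{470}{177} \approx 2.6554$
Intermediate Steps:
$t{\left(x \right)} = 2 x \left(-14 + x\right)$ ($t{\left(x \right)} = \left(-14 + x\right) 2 x = 2 x \left(-14 + x\right)$)
$Q{\left(v \right)} = -9 + v^{2}$ ($Q{\left(v \right)} = v^{2} - 9 = -9 + v^{2}$)
$\frac{t{\left(3 \right)} - 404}{-492 + Q{\left(-18 \right)}} = \frac{2 \cdot 3 \left(-14 + 3\right) - 404}{-492 - \left(9 - \left(-18\right)^{2}\right)} = \frac{2 \cdot 3 \left(-11\right) - 404}{-492 + \left(-9 + 324\right)} = \frac{-66 - 404}{-492 + 315} = - \frac{470}{-177} = \left(-470\right) \left(- \frac{1}{177}\right) = \frac{470}{177}$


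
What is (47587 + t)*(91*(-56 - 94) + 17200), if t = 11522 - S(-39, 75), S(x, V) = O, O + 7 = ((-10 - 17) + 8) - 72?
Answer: 210184850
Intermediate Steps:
O = -98 (O = -7 + (((-10 - 17) + 8) - 72) = -7 + ((-27 + 8) - 72) = -7 + (-19 - 72) = -7 - 91 = -98)
S(x, V) = -98
t = 11620 (t = 11522 - 1*(-98) = 11522 + 98 = 11620)
(47587 + t)*(91*(-56 - 94) + 17200) = (47587 + 11620)*(91*(-56 - 94) + 17200) = 59207*(91*(-150) + 17200) = 59207*(-13650 + 17200) = 59207*3550 = 210184850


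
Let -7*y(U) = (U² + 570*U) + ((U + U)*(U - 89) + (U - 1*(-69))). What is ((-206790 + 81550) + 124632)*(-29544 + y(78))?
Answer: 155516064/7 ≈ 2.2217e+7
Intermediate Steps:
y(U) = -69/7 - 571*U/7 - U²/7 - 2*U*(-89 + U)/7 (y(U) = -((U² + 570*U) + ((U + U)*(U - 89) + (U - 1*(-69))))/7 = -((U² + 570*U) + ((2*U)*(-89 + U) + (U + 69)))/7 = -((U² + 570*U) + (2*U*(-89 + U) + (69 + U)))/7 = -((U² + 570*U) + (69 + U + 2*U*(-89 + U)))/7 = -(69 + U² + 571*U + 2*U*(-89 + U))/7 = -69/7 - 571*U/7 - U²/7 - 2*U*(-89 + U)/7)
((-206790 + 81550) + 124632)*(-29544 + y(78)) = ((-206790 + 81550) + 124632)*(-29544 + (-69/7 - 393/7*78 - 3/7*78²)) = (-125240 + 124632)*(-29544 + (-69/7 - 30654/7 - 3/7*6084)) = -608*(-29544 + (-69/7 - 30654/7 - 18252/7)) = -608*(-29544 - 48975/7) = -608*(-255783/7) = 155516064/7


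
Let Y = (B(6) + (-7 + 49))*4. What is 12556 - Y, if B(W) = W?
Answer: 12364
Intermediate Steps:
Y = 192 (Y = (6 + (-7 + 49))*4 = (6 + 42)*4 = 48*4 = 192)
12556 - Y = 12556 - 1*192 = 12556 - 192 = 12364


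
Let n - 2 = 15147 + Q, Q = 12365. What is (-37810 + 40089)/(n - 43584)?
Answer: -2279/16070 ≈ -0.14182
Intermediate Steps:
n = 27514 (n = 2 + (15147 + 12365) = 2 + 27512 = 27514)
(-37810 + 40089)/(n - 43584) = (-37810 + 40089)/(27514 - 43584) = 2279/(-16070) = 2279*(-1/16070) = -2279/16070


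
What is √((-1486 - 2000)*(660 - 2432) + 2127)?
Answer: 3*√686591 ≈ 2485.8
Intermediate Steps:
√((-1486 - 2000)*(660 - 2432) + 2127) = √(-3486*(-1772) + 2127) = √(6177192 + 2127) = √6179319 = 3*√686591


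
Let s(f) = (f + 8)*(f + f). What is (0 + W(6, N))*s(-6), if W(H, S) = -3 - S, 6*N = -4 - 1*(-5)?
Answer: 76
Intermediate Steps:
N = ⅙ (N = (-4 - 1*(-5))/6 = (-4 + 5)/6 = (⅙)*1 = ⅙ ≈ 0.16667)
s(f) = 2*f*(8 + f) (s(f) = (8 + f)*(2*f) = 2*f*(8 + f))
(0 + W(6, N))*s(-6) = (0 + (-3 - 1*⅙))*(2*(-6)*(8 - 6)) = (0 + (-3 - ⅙))*(2*(-6)*2) = (0 - 19/6)*(-24) = -19/6*(-24) = 76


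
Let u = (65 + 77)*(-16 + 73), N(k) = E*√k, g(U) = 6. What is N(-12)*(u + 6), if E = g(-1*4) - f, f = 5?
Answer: 16200*I*√3 ≈ 28059.0*I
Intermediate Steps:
E = 1 (E = 6 - 1*5 = 6 - 5 = 1)
N(k) = √k (N(k) = 1*√k = √k)
u = 8094 (u = 142*57 = 8094)
N(-12)*(u + 6) = √(-12)*(8094 + 6) = (2*I*√3)*8100 = 16200*I*√3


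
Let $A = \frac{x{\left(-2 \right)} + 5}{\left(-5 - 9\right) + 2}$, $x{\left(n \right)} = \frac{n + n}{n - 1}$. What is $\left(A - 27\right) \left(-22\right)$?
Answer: $\frac{10901}{18} \approx 605.61$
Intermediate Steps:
$x{\left(n \right)} = \frac{2 n}{-1 + n}$
$A = - \frac{19}{36}$ ($A = \frac{2 \left(-2\right) \frac{1}{-1 - 2} + 5}{\left(-5 - 9\right) + 2} = \frac{2 \left(-2\right) \frac{1}{-3} + 5}{-14 + 2} = \frac{2 \left(-2\right) \left(- \frac{1}{3}\right) + 5}{-12} = \left(\frac{4}{3} + 5\right) \left(- \frac{1}{12}\right) = \frac{19}{3} \left(- \frac{1}{12}\right) = - \frac{19}{36} \approx -0.52778$)
$\left(A - 27\right) \left(-22\right) = \left(- \frac{19}{36} - 27\right) \left(-22\right) = \left(- \frac{991}{36}\right) \left(-22\right) = \frac{10901}{18}$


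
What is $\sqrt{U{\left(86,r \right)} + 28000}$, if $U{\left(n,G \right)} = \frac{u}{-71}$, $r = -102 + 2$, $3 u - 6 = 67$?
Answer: $\frac{\sqrt{1270316451}}{213} \approx 167.33$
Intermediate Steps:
$u = \frac{73}{3}$ ($u = 2 + \frac{1}{3} \cdot 67 = 2 + \frac{67}{3} = \frac{73}{3} \approx 24.333$)
$r = -100$
$U{\left(n,G \right)} = - \frac{73}{213}$ ($U{\left(n,G \right)} = \frac{73}{3 \left(-71\right)} = \frac{73}{3} \left(- \frac{1}{71}\right) = - \frac{73}{213}$)
$\sqrt{U{\left(86,r \right)} + 28000} = \sqrt{- \frac{73}{213} + 28000} = \sqrt{\frac{5963927}{213}} = \frac{\sqrt{1270316451}}{213}$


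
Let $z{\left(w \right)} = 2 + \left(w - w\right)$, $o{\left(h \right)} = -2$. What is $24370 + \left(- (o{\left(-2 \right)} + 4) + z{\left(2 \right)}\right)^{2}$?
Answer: $24370$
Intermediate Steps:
$z{\left(w \right)} = 2$ ($z{\left(w \right)} = 2 + 0 = 2$)
$24370 + \left(- (o{\left(-2 \right)} + 4) + z{\left(2 \right)}\right)^{2} = 24370 + \left(- (-2 + 4) + 2\right)^{2} = 24370 + \left(\left(-1\right) 2 + 2\right)^{2} = 24370 + \left(-2 + 2\right)^{2} = 24370 + 0^{2} = 24370 + 0 = 24370$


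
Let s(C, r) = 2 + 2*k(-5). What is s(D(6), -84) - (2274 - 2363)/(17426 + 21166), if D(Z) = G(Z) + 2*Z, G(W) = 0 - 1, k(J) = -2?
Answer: -77095/38592 ≈ -1.9977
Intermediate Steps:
G(W) = -1
D(Z) = -1 + 2*Z
s(C, r) = -2 (s(C, r) = 2 + 2*(-2) = 2 - 4 = -2)
s(D(6), -84) - (2274 - 2363)/(17426 + 21166) = -2 - (2274 - 2363)/(17426 + 21166) = -2 - (-89)/38592 = -2 - 1*(-89/38592) = -2 + 89/38592 = -77095/38592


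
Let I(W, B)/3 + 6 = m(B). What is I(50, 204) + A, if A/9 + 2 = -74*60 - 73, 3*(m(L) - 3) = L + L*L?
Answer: 1176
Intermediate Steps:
m(L) = 3 + L/3 + L**2/3 (m(L) = 3 + (L + L*L)/3 = 3 + (L + L**2)/3 = 3 + (L/3 + L**2/3) = 3 + L/3 + L**2/3)
I(W, B) = -9 + B + B**2 (I(W, B) = -18 + 3*(3 + B/3 + B**2/3) = -18 + (9 + B + B**2) = -9 + B + B**2)
A = -40635 (A = -18 + 9*(-74*60 - 73) = -18 + 9*(-4440 - 73) = -18 + 9*(-4513) = -18 - 40617 = -40635)
I(50, 204) + A = (-9 + 204 + 204**2) - 40635 = (-9 + 204 + 41616) - 40635 = 41811 - 40635 = 1176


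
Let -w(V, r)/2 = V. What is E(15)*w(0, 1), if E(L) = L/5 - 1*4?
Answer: 0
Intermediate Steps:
w(V, r) = -2*V
E(L) = -4 + L/5 (E(L) = L*(⅕) - 4 = L/5 - 4 = -4 + L/5)
E(15)*w(0, 1) = (-4 + (⅕)*15)*(-2*0) = (-4 + 3)*0 = -1*0 = 0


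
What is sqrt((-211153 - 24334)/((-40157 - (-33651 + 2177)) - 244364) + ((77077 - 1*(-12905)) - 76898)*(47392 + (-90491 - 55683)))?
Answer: I*sqrt(82760048372083023903)/253047 ≈ 35951.0*I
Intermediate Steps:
sqrt((-211153 - 24334)/((-40157 - (-33651 + 2177)) - 244364) + ((77077 - 1*(-12905)) - 76898)*(47392 + (-90491 - 55683))) = sqrt(-235487/((-40157 - 1*(-31474)) - 244364) + ((77077 + 12905) - 76898)*(47392 - 146174)) = sqrt(-235487/((-40157 + 31474) - 244364) + (89982 - 76898)*(-98782)) = sqrt(-235487/(-8683 - 244364) + 13084*(-98782)) = sqrt(-235487/(-253047) - 1292463688) = sqrt(-235487*(-1/253047) - 1292463688) = sqrt(235487/253047 - 1292463688) = sqrt(-327054058621849/253047) = I*sqrt(82760048372083023903)/253047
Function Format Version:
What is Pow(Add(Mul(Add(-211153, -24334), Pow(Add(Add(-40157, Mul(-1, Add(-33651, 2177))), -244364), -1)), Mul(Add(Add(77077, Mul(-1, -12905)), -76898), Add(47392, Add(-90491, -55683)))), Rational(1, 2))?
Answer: Mul(Rational(1, 253047), I, Pow(82760048372083023903, Rational(1, 2))) ≈ Mul(35951., I)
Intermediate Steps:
Pow(Add(Mul(Add(-211153, -24334), Pow(Add(Add(-40157, Mul(-1, Add(-33651, 2177))), -244364), -1)), Mul(Add(Add(77077, Mul(-1, -12905)), -76898), Add(47392, Add(-90491, -55683)))), Rational(1, 2)) = Pow(Add(Mul(-235487, Pow(Add(Add(-40157, Mul(-1, -31474)), -244364), -1)), Mul(Add(Add(77077, 12905), -76898), Add(47392, -146174))), Rational(1, 2)) = Pow(Add(Mul(-235487, Pow(Add(Add(-40157, 31474), -244364), -1)), Mul(Add(89982, -76898), -98782)), Rational(1, 2)) = Pow(Add(Mul(-235487, Pow(Add(-8683, -244364), -1)), Mul(13084, -98782)), Rational(1, 2)) = Pow(Add(Mul(-235487, Pow(-253047, -1)), -1292463688), Rational(1, 2)) = Pow(Add(Mul(-235487, Rational(-1, 253047)), -1292463688), Rational(1, 2)) = Pow(Add(Rational(235487, 253047), -1292463688), Rational(1, 2)) = Pow(Rational(-327054058621849, 253047), Rational(1, 2)) = Mul(Rational(1, 253047), I, Pow(82760048372083023903, Rational(1, 2)))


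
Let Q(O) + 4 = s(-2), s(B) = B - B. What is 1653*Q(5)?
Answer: -6612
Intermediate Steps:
s(B) = 0
Q(O) = -4 (Q(O) = -4 + 0 = -4)
1653*Q(5) = 1653*(-4) = -6612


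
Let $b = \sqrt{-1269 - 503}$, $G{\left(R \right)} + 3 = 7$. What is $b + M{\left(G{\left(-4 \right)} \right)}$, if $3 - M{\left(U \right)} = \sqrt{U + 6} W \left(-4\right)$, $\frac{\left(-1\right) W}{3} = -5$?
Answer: $3 + 60 \sqrt{10} + 2 i \sqrt{443} \approx 192.74 + 42.095 i$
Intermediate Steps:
$W = 15$ ($W = \left(-3\right) \left(-5\right) = 15$)
$G{\left(R \right)} = 4$ ($G{\left(R \right)} = -3 + 7 = 4$)
$b = 2 i \sqrt{443}$ ($b = \sqrt{-1772} = 2 i \sqrt{443} \approx 42.095 i$)
$M{\left(U \right)} = 3 + 60 \sqrt{6 + U}$ ($M{\left(U \right)} = 3 - \sqrt{U + 6} \cdot 15 \left(-4\right) = 3 - \sqrt{6 + U} 15 \left(-4\right) = 3 - 15 \sqrt{6 + U} \left(-4\right) = 3 - - 60 \sqrt{6 + U} = 3 + 60 \sqrt{6 + U}$)
$b + M{\left(G{\left(-4 \right)} \right)} = 2 i \sqrt{443} + \left(3 + 60 \sqrt{6 + 4}\right) = 2 i \sqrt{443} + \left(3 + 60 \sqrt{10}\right) = 3 + 60 \sqrt{10} + 2 i \sqrt{443}$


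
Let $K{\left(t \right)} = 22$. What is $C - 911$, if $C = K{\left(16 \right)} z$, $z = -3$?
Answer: $-977$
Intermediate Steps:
$C = -66$ ($C = 22 \left(-3\right) = -66$)
$C - 911 = -66 - 911 = -977$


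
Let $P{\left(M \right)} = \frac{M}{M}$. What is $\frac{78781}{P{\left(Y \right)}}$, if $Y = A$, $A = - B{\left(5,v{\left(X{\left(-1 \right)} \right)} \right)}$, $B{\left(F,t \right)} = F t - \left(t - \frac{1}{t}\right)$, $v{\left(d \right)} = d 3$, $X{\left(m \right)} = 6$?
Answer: $78781$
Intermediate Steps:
$v{\left(d \right)} = 3 d$
$B{\left(F,t \right)} = \frac{1}{t} - t + F t$
$A = - \frac{1297}{18}$ ($A = - (\frac{1}{3 \cdot 6} - 3 \cdot 6 + 5 \cdot 3 \cdot 6) = - (\frac{1}{18} - 18 + 5 \cdot 18) = - (\frac{1}{18} - 18 + 90) = \left(-1\right) \frac{1297}{18} = - \frac{1297}{18} \approx -72.056$)
$Y = - \frac{1297}{18} \approx -72.056$
$P{\left(M \right)} = 1$
$\frac{78781}{P{\left(Y \right)}} = \frac{78781}{1} = 78781 \cdot 1 = 78781$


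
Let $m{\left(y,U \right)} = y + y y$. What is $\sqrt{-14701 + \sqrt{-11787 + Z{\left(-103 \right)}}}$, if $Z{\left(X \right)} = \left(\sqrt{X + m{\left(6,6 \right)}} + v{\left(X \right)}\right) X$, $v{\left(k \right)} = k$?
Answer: $\sqrt{-14701 + \sqrt{-1178 - 103 i \sqrt{61}}} \approx 0.1489 - 121.2 i$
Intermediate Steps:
$m{\left(y,U \right)} = y + y^{2}$
$Z{\left(X \right)} = X \left(X + \sqrt{42 + X}\right)$ ($Z{\left(X \right)} = \left(\sqrt{X + 6 \left(1 + 6\right)} + X\right) X = \left(\sqrt{X + 6 \cdot 7} + X\right) X = \left(\sqrt{X + 42} + X\right) X = \left(\sqrt{42 + X} + X\right) X = \left(X + \sqrt{42 + X}\right) X = X \left(X + \sqrt{42 + X}\right)$)
$\sqrt{-14701 + \sqrt{-11787 + Z{\left(-103 \right)}}} = \sqrt{-14701 + \sqrt{-11787 - 103 \left(-103 + \sqrt{42 - 103}\right)}} = \sqrt{-14701 + \sqrt{-11787 - 103 \left(-103 + \sqrt{-61}\right)}} = \sqrt{-14701 + \sqrt{-11787 - 103 \left(-103 + i \sqrt{61}\right)}} = \sqrt{-14701 + \sqrt{-11787 + \left(10609 - 103 i \sqrt{61}\right)}} = \sqrt{-14701 + \sqrt{-1178 - 103 i \sqrt{61}}}$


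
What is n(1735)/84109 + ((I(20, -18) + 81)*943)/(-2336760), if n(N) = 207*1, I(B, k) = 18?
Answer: -818717177/21838060760 ≈ -0.037490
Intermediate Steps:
n(N) = 207
n(1735)/84109 + ((I(20, -18) + 81)*943)/(-2336760) = 207/84109 + ((18 + 81)*943)/(-2336760) = 207*(1/84109) + (99*943)*(-1/2336760) = 207/84109 + 93357*(-1/2336760) = 207/84109 - 10373/259640 = -818717177/21838060760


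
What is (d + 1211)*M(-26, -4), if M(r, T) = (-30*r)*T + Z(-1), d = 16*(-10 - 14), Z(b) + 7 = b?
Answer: -2586856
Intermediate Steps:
Z(b) = -7 + b
d = -384 (d = 16*(-24) = -384)
M(r, T) = -8 - 30*T*r (M(r, T) = (-30*r)*T + (-7 - 1) = -30*T*r - 8 = -8 - 30*T*r)
(d + 1211)*M(-26, -4) = (-384 + 1211)*(-8 - 30*(-4)*(-26)) = 827*(-8 - 3120) = 827*(-3128) = -2586856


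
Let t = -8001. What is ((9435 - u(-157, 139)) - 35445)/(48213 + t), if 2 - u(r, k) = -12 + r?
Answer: -2909/4468 ≈ -0.65107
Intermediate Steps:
u(r, k) = 14 - r (u(r, k) = 2 - (-12 + r) = 2 + (12 - r) = 14 - r)
((9435 - u(-157, 139)) - 35445)/(48213 + t) = ((9435 - (14 - 1*(-157))) - 35445)/(48213 - 8001) = ((9435 - (14 + 157)) - 35445)/40212 = ((9435 - 1*171) - 35445)*(1/40212) = ((9435 - 171) - 35445)*(1/40212) = (9264 - 35445)*(1/40212) = -26181*1/40212 = -2909/4468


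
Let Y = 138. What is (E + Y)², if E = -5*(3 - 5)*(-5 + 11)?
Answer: 39204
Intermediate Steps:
E = 60 (E = -(-10)*6 = -5*(-12) = 60)
(E + Y)² = (60 + 138)² = 198² = 39204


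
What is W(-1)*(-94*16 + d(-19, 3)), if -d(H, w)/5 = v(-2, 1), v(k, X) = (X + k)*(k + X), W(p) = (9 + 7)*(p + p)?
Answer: 48288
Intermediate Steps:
W(p) = 32*p (W(p) = 16*(2*p) = 32*p)
v(k, X) = (X + k)² (v(k, X) = (X + k)*(X + k) = (X + k)²)
d(H, w) = -5 (d(H, w) = -5*(1 - 2)² = -5*(-1)² = -5*1 = -5)
W(-1)*(-94*16 + d(-19, 3)) = (32*(-1))*(-94*16 - 5) = -32*(-1504 - 5) = -32*(-1509) = 48288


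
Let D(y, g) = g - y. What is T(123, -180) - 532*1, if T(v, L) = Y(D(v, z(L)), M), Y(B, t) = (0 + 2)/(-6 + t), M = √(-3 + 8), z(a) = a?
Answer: -16504/31 - 2*√5/31 ≈ -532.53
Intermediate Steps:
M = √5 ≈ 2.2361
Y(B, t) = 2/(-6 + t)
T(v, L) = 2/(-6 + √5)
T(123, -180) - 532*1 = (-12/31 - 2*√5/31) - 532*1 = (-12/31 - 2*√5/31) - 532 = -16504/31 - 2*√5/31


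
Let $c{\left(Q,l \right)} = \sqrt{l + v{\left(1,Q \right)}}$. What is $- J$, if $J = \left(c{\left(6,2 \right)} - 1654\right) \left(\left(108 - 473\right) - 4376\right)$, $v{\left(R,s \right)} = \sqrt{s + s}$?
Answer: $-7841614 + 4741 \sqrt{2 + 2 \sqrt{3}} \approx -7.8305 \cdot 10^{6}$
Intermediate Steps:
$v{\left(R,s \right)} = \sqrt{2} \sqrt{s}$ ($v{\left(R,s \right)} = \sqrt{2 s} = \sqrt{2} \sqrt{s}$)
$c{\left(Q,l \right)} = \sqrt{l + \sqrt{2} \sqrt{Q}}$
$J = 7841614 - 4741 \sqrt{2 + 2 \sqrt{3}}$ ($J = \left(\sqrt{2 + \sqrt{2} \sqrt{6}} - 1654\right) \left(\left(108 - 473\right) - 4376\right) = \left(\sqrt{2 + 2 \sqrt{3}} - 1654\right) \left(\left(108 + \left(-738 + 265\right)\right) - 4376\right) = \left(-1654 + \sqrt{2 + 2 \sqrt{3}}\right) \left(\left(108 - 473\right) - 4376\right) = \left(-1654 + \sqrt{2 + 2 \sqrt{3}}\right) \left(-365 - 4376\right) = \left(-1654 + \sqrt{2 + 2 \sqrt{3}}\right) \left(-4741\right) = 7841614 - 4741 \sqrt{2 + 2 \sqrt{3}} \approx 7.8305 \cdot 10^{6}$)
$- J = - (7841614 - 4741 \sqrt{2 + 2 \sqrt{3}}) = -7841614 + 4741 \sqrt{2 + 2 \sqrt{3}}$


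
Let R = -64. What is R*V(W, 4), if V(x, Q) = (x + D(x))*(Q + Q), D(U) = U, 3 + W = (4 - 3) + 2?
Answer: 0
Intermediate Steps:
W = 0 (W = -3 + ((4 - 3) + 2) = -3 + (1 + 2) = -3 + 3 = 0)
V(x, Q) = 4*Q*x (V(x, Q) = (x + x)*(Q + Q) = (2*x)*(2*Q) = 4*Q*x)
R*V(W, 4) = -256*4*0 = -64*0 = 0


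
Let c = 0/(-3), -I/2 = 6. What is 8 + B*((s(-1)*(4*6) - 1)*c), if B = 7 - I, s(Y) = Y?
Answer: 8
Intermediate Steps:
I = -12 (I = -2*6 = -12)
c = 0 (c = 0*(-1/3) = 0)
B = 19 (B = 7 - 1*(-12) = 7 + 12 = 19)
8 + B*((s(-1)*(4*6) - 1)*c) = 8 + 19*((-4*6 - 1)*0) = 8 + 19*((-1*24 - 1)*0) = 8 + 19*((-24 - 1)*0) = 8 + 19*(-25*0) = 8 + 19*0 = 8 + 0 = 8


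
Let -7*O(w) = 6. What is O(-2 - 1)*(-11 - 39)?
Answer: 300/7 ≈ 42.857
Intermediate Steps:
O(w) = -6/7 (O(w) = -1/7*6 = -6/7)
O(-2 - 1)*(-11 - 39) = -6*(-11 - 39)/7 = -6/7*(-50) = 300/7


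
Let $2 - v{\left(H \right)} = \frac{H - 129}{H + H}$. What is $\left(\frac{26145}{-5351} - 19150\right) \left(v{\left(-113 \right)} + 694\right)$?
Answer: $- \frac{8048844347965}{604663} \approx -1.3311 \cdot 10^{7}$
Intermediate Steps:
$v{\left(H \right)} = 2 - \frac{-129 + H}{2 H}$ ($v{\left(H \right)} = 2 - \frac{H - 129}{H + H} = 2 - \frac{-129 + H}{2 H}$)
$\left(\frac{26145}{-5351} - 19150\right) \left(v{\left(-113 \right)} + 694\right) = \left(\frac{26145}{-5351} - 19150\right) \left(\frac{3 \left(43 - 113\right)}{2 \left(-113\right)} + 694\right) = \left(26145 \left(- \frac{1}{5351}\right) - 19150\right) \left(\frac{3}{2} \left(- \frac{1}{113}\right) \left(-70\right) + 694\right) = \left(- \frac{26145}{5351} - 19150\right) \left(\frac{105}{113} + 694\right) = \left(- \frac{102497795}{5351}\right) \frac{78527}{113} = - \frac{8048844347965}{604663}$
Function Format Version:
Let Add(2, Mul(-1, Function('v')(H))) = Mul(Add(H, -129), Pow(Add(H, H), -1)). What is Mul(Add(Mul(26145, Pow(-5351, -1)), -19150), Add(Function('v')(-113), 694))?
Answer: Rational(-8048844347965, 604663) ≈ -1.3311e+7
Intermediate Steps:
Function('v')(H) = Add(2, Mul(Rational(-1, 2), Pow(H, -1), Add(-129, H))) (Function('v')(H) = Add(2, Mul(-1, Mul(Add(H, -129), Pow(Add(H, H), -1)))) = Add(2, Mul(-1, Mul(Add(-129, H), Pow(Mul(2, H), -1)))) = Add(2, Mul(-1, Mul(Add(-129, H), Mul(Rational(1, 2), Pow(H, -1))))) = Add(2, Mul(-1, Mul(Rational(1, 2), Pow(H, -1), Add(-129, H)))) = Add(2, Mul(Rational(-1, 2), Pow(H, -1), Add(-129, H))))
Mul(Add(Mul(26145, Pow(-5351, -1)), -19150), Add(Function('v')(-113), 694)) = Mul(Add(Mul(26145, Pow(-5351, -1)), -19150), Add(Mul(Rational(3, 2), Pow(-113, -1), Add(43, -113)), 694)) = Mul(Add(Mul(26145, Rational(-1, 5351)), -19150), Add(Mul(Rational(3, 2), Rational(-1, 113), -70), 694)) = Mul(Add(Rational(-26145, 5351), -19150), Add(Rational(105, 113), 694)) = Mul(Rational(-102497795, 5351), Rational(78527, 113)) = Rational(-8048844347965, 604663)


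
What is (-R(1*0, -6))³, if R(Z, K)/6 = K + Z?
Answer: 46656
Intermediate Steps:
R(Z, K) = 6*K + 6*Z (R(Z, K) = 6*(K + Z) = 6*K + 6*Z)
(-R(1*0, -6))³ = (-(6*(-6) + 6*(1*0)))³ = (-(-36 + 6*0))³ = (-(-36 + 0))³ = (-1*(-36))³ = 36³ = 46656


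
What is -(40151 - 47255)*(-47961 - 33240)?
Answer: -576851904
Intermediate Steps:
-(40151 - 47255)*(-47961 - 33240) = -(-7104)*(-81201) = -1*576851904 = -576851904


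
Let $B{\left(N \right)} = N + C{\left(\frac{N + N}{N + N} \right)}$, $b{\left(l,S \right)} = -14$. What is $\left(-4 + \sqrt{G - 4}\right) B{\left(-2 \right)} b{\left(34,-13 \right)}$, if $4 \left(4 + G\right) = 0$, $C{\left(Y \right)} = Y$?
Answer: $-56 + 28 i \sqrt{2} \approx -56.0 + 39.598 i$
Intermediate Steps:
$G = -4$ ($G = -4 + \frac{1}{4} \cdot 0 = -4 + 0 = -4$)
$B{\left(N \right)} = 1 + N$ ($B{\left(N \right)} = N + \frac{N + N}{N + N} = N + \frac{2 N}{2 N} = N + 2 N \frac{1}{2 N} = N + 1 = 1 + N$)
$\left(-4 + \sqrt{G - 4}\right) B{\left(-2 \right)} b{\left(34,-13 \right)} = \left(-4 + \sqrt{-4 - 4}\right) \left(1 - 2\right) \left(-14\right) = \left(-4 + \sqrt{-8}\right) \left(-1\right) \left(-14\right) = \left(-4 + 2 i \sqrt{2}\right) \left(-1\right) \left(-14\right) = \left(4 - 2 i \sqrt{2}\right) \left(-14\right) = -56 + 28 i \sqrt{2}$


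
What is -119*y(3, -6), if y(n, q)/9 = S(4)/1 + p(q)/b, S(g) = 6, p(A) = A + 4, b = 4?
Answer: -11781/2 ≈ -5890.5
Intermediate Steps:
p(A) = 4 + A
y(n, q) = 63 + 9*q/4 (y(n, q) = 9*(6/1 + (4 + q)/4) = 9*(6*1 + (4 + q)*(1/4)) = 9*(6 + (1 + q/4)) = 9*(7 + q/4) = 63 + 9*q/4)
-119*y(3, -6) = -119*(63 + (9/4)*(-6)) = -119*(63 - 27/2) = -119*99/2 = -11781/2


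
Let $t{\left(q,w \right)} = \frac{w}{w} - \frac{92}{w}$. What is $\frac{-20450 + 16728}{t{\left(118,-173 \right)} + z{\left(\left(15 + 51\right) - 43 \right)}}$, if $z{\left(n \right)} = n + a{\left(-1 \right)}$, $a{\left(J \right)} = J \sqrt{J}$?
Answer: $- \frac{2732737064}{18041465} - \frac{111395738 i}{18041465} \approx -151.47 - 6.1744 i$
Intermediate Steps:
$a{\left(J \right)} = J^{\frac{3}{2}}$
$t{\left(q,w \right)} = 1 - \frac{92}{w}$
$z{\left(n \right)} = n - i$ ($z{\left(n \right)} = n + \left(-1\right)^{\frac{3}{2}} = n - i$)
$\frac{-20450 + 16728}{t{\left(118,-173 \right)} + z{\left(\left(15 + 51\right) - 43 \right)}} = \frac{-20450 + 16728}{\frac{-92 - 173}{-173} + \left(\left(\left(15 + 51\right) - 43\right) - i\right)} = - \frac{3722}{\left(- \frac{1}{173}\right) \left(-265\right) + \left(\left(66 - 43\right) - i\right)} = - \frac{3722}{\frac{265}{173} + \left(23 - i\right)} = - \frac{3722}{\frac{4244}{173} - i} = - 3722 \frac{29929 \left(\frac{4244}{173} + i\right)}{18041465} = - \frac{111395738 \left(\frac{4244}{173} + i\right)}{18041465}$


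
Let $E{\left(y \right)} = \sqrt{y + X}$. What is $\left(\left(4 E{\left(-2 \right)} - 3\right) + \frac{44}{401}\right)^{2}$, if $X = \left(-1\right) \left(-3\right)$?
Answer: $\frac{198025}{160801} \approx 1.2315$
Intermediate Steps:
$X = 3$
$E{\left(y \right)} = \sqrt{3 + y}$ ($E{\left(y \right)} = \sqrt{y + 3} = \sqrt{3 + y}$)
$\left(\left(4 E{\left(-2 \right)} - 3\right) + \frac{44}{401}\right)^{2} = \left(\left(4 \sqrt{3 - 2} - 3\right) + \frac{44}{401}\right)^{2} = \left(\left(4 \sqrt{1} - 3\right) + 44 \cdot \frac{1}{401}\right)^{2} = \left(\left(4 \cdot 1 - 3\right) + \frac{44}{401}\right)^{2} = \left(\left(4 - 3\right) + \frac{44}{401}\right)^{2} = \left(1 + \frac{44}{401}\right)^{2} = \left(\frac{445}{401}\right)^{2} = \frac{198025}{160801}$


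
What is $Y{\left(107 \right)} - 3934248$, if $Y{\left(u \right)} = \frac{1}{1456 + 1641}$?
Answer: $- \frac{12184366055}{3097} \approx -3.9342 \cdot 10^{6}$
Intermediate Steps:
$Y{\left(u \right)} = \frac{1}{3097}$
$Y{\left(107 \right)} - 3934248 = \frac{1}{3097} - 3934248 = - \frac{12184366055}{3097}$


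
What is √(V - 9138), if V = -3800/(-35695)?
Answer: I*√3848889898/649 ≈ 95.592*I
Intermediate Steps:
V = 760/7139 (V = -3800*(-1/35695) = 760/7139 ≈ 0.10646)
√(V - 9138) = √(760/7139 - 9138) = √(-65235422/7139) = I*√3848889898/649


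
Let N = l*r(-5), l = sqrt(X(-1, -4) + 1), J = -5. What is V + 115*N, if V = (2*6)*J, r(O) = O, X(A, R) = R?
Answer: -60 - 575*I*sqrt(3) ≈ -60.0 - 995.93*I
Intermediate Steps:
V = -60 (V = (2*6)*(-5) = 12*(-5) = -60)
l = I*sqrt(3) (l = sqrt(-4 + 1) = sqrt(-3) = I*sqrt(3) ≈ 1.732*I)
N = -5*I*sqrt(3) (N = (I*sqrt(3))*(-5) = -5*I*sqrt(3) ≈ -8.6602*I)
V + 115*N = -60 + 115*(-5*I*sqrt(3)) = -60 - 575*I*sqrt(3)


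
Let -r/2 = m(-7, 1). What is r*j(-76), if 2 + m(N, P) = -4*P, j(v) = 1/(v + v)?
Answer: -3/38 ≈ -0.078947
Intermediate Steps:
j(v) = 1/(2*v)
m(N, P) = -2 - 4*P
r = 12 (r = -2*(-2 - 4*1) = -2*(-2 - 4) = -2*(-6) = 12)
r*j(-76) = 12*((½)/(-76)) = 12*((½)*(-1/76)) = 12*(-1/152) = -3/38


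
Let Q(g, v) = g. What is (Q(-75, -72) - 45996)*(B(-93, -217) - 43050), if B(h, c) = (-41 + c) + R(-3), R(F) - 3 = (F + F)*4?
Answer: 1996210359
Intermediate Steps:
R(F) = 3 + 8*F (R(F) = 3 + (F + F)*4 = 3 + (2*F)*4 = 3 + 8*F)
B(h, c) = -62 + c (B(h, c) = (-41 + c) + (3 + 8*(-3)) = (-41 + c) + (3 - 24) = (-41 + c) - 21 = -62 + c)
(Q(-75, -72) - 45996)*(B(-93, -217) - 43050) = (-75 - 45996)*((-62 - 217) - 43050) = -46071*(-279 - 43050) = -46071*(-43329) = 1996210359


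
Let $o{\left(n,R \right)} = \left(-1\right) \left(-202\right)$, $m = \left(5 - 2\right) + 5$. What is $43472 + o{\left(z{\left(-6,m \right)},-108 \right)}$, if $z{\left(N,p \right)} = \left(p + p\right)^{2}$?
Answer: $43674$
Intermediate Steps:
$m = 8$ ($m = 3 + 5 = 8$)
$z{\left(N,p \right)} = 4 p^{2}$ ($z{\left(N,p \right)} = \left(2 p\right)^{2} = 4 p^{2}$)
$o{\left(n,R \right)} = 202$
$43472 + o{\left(z{\left(-6,m \right)},-108 \right)} = 43472 + 202 = 43674$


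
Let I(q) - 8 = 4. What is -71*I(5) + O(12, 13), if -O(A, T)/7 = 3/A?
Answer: -3415/4 ≈ -853.75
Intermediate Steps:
I(q) = 12 (I(q) = 8 + 4 = 12)
O(A, T) = -21/A
-71*I(5) + O(12, 13) = -71*12 - 21/12 = -852 - 21*1/12 = -852 - 7/4 = -3415/4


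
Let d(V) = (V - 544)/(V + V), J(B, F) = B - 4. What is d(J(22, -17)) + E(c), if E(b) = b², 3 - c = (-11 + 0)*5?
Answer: 60289/18 ≈ 3349.4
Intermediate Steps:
J(B, F) = -4 + B
d(V) = (-544 + V)/(2*V) (d(V) = (-544 + V)/((2*V)) = (-544 + V)*(1/(2*V)) = (-544 + V)/(2*V))
c = 58 (c = 3 - (-11 + 0)*5 = 3 - (-11)*5 = 3 - 1*(-55) = 3 + 55 = 58)
d(J(22, -17)) + E(c) = (-544 + (-4 + 22))/(2*(-4 + 22)) + 58² = (½)*(-544 + 18)/18 + 3364 = (½)*(1/18)*(-526) + 3364 = -263/18 + 3364 = 60289/18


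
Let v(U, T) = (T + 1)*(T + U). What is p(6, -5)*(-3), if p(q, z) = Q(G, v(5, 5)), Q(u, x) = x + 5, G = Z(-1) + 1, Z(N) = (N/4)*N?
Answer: -195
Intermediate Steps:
Z(N) = N**2/4 (Z(N) = (N*(1/4))*N = (N/4)*N = N**2/4)
v(U, T) = (1 + T)*(T + U)
G = 5/4 (G = (1/4)*(-1)**2 + 1 = (1/4)*1 + 1 = 1/4 + 1 = 5/4 ≈ 1.2500)
Q(u, x) = 5 + x
p(q, z) = 65 (p(q, z) = 5 + (5 + 5 + 5**2 + 5*5) = 5 + (5 + 5 + 25 + 25) = 5 + 60 = 65)
p(6, -5)*(-3) = 65*(-3) = -195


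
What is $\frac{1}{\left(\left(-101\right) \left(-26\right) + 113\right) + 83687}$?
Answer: $\frac{1}{86426} \approx 1.1571 \cdot 10^{-5}$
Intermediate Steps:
$\frac{1}{\left(\left(-101\right) \left(-26\right) + 113\right) + 83687} = \frac{1}{\left(2626 + 113\right) + 83687} = \frac{1}{2739 + 83687} = \frac{1}{86426}$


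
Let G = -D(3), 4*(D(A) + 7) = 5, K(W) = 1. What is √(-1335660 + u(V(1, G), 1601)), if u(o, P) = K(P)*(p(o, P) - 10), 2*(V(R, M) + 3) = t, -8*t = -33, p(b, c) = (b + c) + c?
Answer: I*√21319503/4 ≈ 1154.3*I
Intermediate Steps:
D(A) = -23/4 (D(A) = -7 + (¼)*5 = -7 + 5/4 = -23/4)
p(b, c) = b + 2*c
G = 23/4 (G = -1*(-23/4) = 23/4 ≈ 5.7500)
t = 33/8 (t = -⅛*(-33) = 33/8 ≈ 4.1250)
V(R, M) = -15/16 (V(R, M) = -3 + (½)*(33/8) = -3 + 33/16 = -15/16)
u(o, P) = -10 + o + 2*P (u(o, P) = 1*((o + 2*P) - 10) = 1*(-10 + o + 2*P) = -10 + o + 2*P)
√(-1335660 + u(V(1, G), 1601)) = √(-1335660 + (-10 - 15/16 + 2*1601)) = √(-1335660 + (-10 - 15/16 + 3202)) = √(-1335660 + 51057/16) = √(-21319503/16) = I*√21319503/4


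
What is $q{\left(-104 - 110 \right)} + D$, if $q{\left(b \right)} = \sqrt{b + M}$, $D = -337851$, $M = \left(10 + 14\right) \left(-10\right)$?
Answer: $-337851 + i \sqrt{454} \approx -3.3785 \cdot 10^{5} + 21.307 i$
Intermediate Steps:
$M = -240$ ($M = 24 \left(-10\right) = -240$)
$q{\left(b \right)} = \sqrt{-240 + b}$ ($q{\left(b \right)} = \sqrt{b - 240} = \sqrt{-240 + b}$)
$q{\left(-104 - 110 \right)} + D = \sqrt{-240 - 214} - 337851 = \sqrt{-454} - 337851 = i \sqrt{454} - 337851 = -337851 + i \sqrt{454}$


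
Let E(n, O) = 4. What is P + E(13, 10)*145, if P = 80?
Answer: 660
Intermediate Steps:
P + E(13, 10)*145 = 80 + 4*145 = 80 + 580 = 660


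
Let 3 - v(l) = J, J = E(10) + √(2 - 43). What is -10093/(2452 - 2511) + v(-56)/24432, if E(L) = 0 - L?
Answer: 246592943/1441488 - I*√41/24432 ≈ 171.07 - 0.00026208*I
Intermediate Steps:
E(L) = -L
J = -10 + I*√41 (J = -1*10 + √(2 - 43) = -10 + √(-41) = -10 + I*√41 ≈ -10.0 + 6.4031*I)
v(l) = 13 - I*√41 (v(l) = 3 - (-10 + I*√41) = 3 + (10 - I*√41) = 13 - I*√41)
-10093/(2452 - 2511) + v(-56)/24432 = -10093/(2452 - 2511) + (13 - I*√41)/24432 = -10093/(-59) + (13 - I*√41)*(1/24432) = -10093*(-1/59) + (13/24432 - I*√41/24432) = 10093/59 + (13/24432 - I*√41/24432) = 246592943/1441488 - I*√41/24432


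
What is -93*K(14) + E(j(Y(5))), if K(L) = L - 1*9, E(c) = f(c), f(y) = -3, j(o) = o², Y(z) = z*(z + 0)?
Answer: -468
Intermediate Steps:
Y(z) = z² (Y(z) = z*z = z²)
E(c) = -3
K(L) = -9 + L (K(L) = L - 9 = -9 + L)
-93*K(14) + E(j(Y(5))) = -93*(-9 + 14) - 3 = -93*5 - 3 = -465 - 3 = -468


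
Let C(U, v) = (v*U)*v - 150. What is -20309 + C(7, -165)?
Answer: 170116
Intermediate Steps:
C(U, v) = -150 + U*v**2 (C(U, v) = (U*v)*v - 150 = U*v**2 - 150 = -150 + U*v**2)
-20309 + C(7, -165) = -20309 + (-150 + 7*(-165)**2) = -20309 + (-150 + 7*27225) = -20309 + (-150 + 190575) = -20309 + 190425 = 170116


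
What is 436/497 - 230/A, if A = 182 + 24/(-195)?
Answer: -49473/127729 ≈ -0.38733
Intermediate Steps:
A = 11822/65 (A = 182 + 24*(-1/195) = 182 - 8/65 = 11822/65 ≈ 181.88)
436/497 - 230/A = 436/497 - 230/11822/65 = 436*(1/497) - 230*65/11822 = 436/497 - 325/257 = -49473/127729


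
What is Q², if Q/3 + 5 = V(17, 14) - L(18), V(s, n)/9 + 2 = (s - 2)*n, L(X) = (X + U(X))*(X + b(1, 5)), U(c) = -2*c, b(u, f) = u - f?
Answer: 40411449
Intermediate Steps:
L(X) = -X*(-4 + X) (L(X) = (X - 2*X)*(X + (1 - 1*5)) = (-X)*(X + (1 - 5)) = (-X)*(X - 4) = (-X)*(-4 + X) = -X*(-4 + X))
V(s, n) = -18 + 9*n*(-2 + s) (V(s, n) = -18 + 9*((s - 2)*n) = -18 + 9*((-2 + s)*n) = -18 + 9*(n*(-2 + s)) = -18 + 9*n*(-2 + s))
Q = 6357 (Q = -15 + 3*((-18 - 18*14 + 9*14*17) - 18*(4 - 1*18)) = -15 + 3*((-18 - 252 + 2142) - 18*(4 - 18)) = -15 + 3*(1872 - 18*(-14)) = -15 + 3*(1872 - 1*(-252)) = -15 + 3*(1872 + 252) = -15 + 3*2124 = -15 + 6372 = 6357)
Q² = 6357² = 40411449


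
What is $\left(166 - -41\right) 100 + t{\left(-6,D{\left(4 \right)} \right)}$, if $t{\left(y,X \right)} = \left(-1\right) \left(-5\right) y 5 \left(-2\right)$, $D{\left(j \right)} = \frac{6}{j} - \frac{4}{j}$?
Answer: $21000$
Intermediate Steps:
$D{\left(j \right)} = \frac{2}{j}$
$t{\left(y,X \right)} = - 50 y$ ($t{\left(y,X \right)} = 5 \cdot 5 y \left(-2\right) = 5 \left(- 10 y\right) = - 50 y$)
$\left(166 - -41\right) 100 + t{\left(-6,D{\left(4 \right)} \right)} = \left(166 - -41\right) 100 - -300 = \left(166 + 41\right) 100 + 300 = 207 \cdot 100 + 300 = 20700 + 300 = 21000$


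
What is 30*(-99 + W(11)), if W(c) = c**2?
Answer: 660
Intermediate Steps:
30*(-99 + W(11)) = 30*(-99 + 11**2) = 30*(-99 + 121) = 30*22 = 660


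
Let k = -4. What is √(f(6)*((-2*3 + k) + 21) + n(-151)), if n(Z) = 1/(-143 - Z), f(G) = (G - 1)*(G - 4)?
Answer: √1762/4 ≈ 10.494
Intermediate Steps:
f(G) = (-1 + G)*(-4 + G)
√(f(6)*((-2*3 + k) + 21) + n(-151)) = √((4 + 6² - 5*6)*((-2*3 - 4) + 21) - 1/(143 - 151)) = √((4 + 36 - 30)*((-6 - 4) + 21) - 1/(-8)) = √(10*(-10 + 21) - 1*(-⅛)) = √(10*11 + ⅛) = √(110 + ⅛) = √(881/8) = √1762/4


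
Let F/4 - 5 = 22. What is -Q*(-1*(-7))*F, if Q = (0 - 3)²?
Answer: -6804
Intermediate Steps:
Q = 9 (Q = (-3)² = 9)
F = 108 (F = 20 + 4*22 = 20 + 88 = 108)
-Q*(-1*(-7))*F = -9*(-1*(-7))*108 = -9*7*108 = -63*108 = -1*6804 = -6804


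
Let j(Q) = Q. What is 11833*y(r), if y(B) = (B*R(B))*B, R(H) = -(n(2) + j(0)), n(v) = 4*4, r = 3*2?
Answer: -6815808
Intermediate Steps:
r = 6
n(v) = 16
R(H) = -16 (R(H) = -(16 + 0) = -1*16 = -16)
y(B) = -16*B**2 (y(B) = (B*(-16))*B = (-16*B)*B = -16*B**2)
11833*y(r) = 11833*(-16*6**2) = 11833*(-16*36) = 11833*(-576) = -6815808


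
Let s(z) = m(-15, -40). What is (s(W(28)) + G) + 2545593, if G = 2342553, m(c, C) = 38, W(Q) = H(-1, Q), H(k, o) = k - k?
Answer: 4888184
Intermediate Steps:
H(k, o) = 0
W(Q) = 0
s(z) = 38
(s(W(28)) + G) + 2545593 = (38 + 2342553) + 2545593 = 2342591 + 2545593 = 4888184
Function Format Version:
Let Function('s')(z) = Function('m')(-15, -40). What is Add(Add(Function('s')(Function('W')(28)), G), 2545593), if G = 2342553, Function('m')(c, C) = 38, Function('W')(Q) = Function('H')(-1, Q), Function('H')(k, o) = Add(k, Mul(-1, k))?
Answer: 4888184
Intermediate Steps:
Function('H')(k, o) = 0
Function('W')(Q) = 0
Function('s')(z) = 38
Add(Add(Function('s')(Function('W')(28)), G), 2545593) = Add(Add(38, 2342553), 2545593) = Add(2342591, 2545593) = 4888184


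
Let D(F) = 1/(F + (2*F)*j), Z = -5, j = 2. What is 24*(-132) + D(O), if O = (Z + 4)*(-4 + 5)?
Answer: -15841/5 ≈ -3168.2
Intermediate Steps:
O = -1 (O = (-5 + 4)*(-4 + 5) = -1*1 = -1)
D(F) = 1/(5*F) (D(F) = 1/(F + (2*F)*2) = 1/(F + 4*F) = 1/(5*F))
24*(-132) + D(O) = 24*(-132) + (⅕)/(-1) = -3168 + (⅕)*(-1) = -3168 - ⅕ = -15841/5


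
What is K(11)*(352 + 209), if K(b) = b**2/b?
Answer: 6171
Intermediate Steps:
K(b) = b
K(11)*(352 + 209) = 11*(352 + 209) = 11*561 = 6171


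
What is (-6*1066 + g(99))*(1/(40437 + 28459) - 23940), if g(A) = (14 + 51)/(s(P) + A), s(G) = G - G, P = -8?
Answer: 94934602159111/620064 ≈ 1.5310e+8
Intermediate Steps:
s(G) = 0
g(A) = 65/A (g(A) = (14 + 51)/(0 + A) = 65/A)
(-6*1066 + g(99))*(1/(40437 + 28459) - 23940) = (-6*1066 + 65/99)*(1/(40437 + 28459) - 23940) = (-6396 + 65*(1/99))*(1/68896 - 23940) = (-6396 + 65/99)*(1/68896 - 23940) = -633139/99*(-1649370239/68896) = 94934602159111/620064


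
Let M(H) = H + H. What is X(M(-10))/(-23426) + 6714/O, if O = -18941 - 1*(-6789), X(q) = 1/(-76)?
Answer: -1494179039/2704391144 ≈ -0.55250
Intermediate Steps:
M(H) = 2*H
X(q) = -1/76
O = -12152 (O = -18941 + 6789 = -12152)
X(M(-10))/(-23426) + 6714/O = -1/76/(-23426) + 6714/(-12152) = -1/76*(-1/23426) + 6714*(-1/12152) = 1/1780376 - 3357/6076 = -1494179039/2704391144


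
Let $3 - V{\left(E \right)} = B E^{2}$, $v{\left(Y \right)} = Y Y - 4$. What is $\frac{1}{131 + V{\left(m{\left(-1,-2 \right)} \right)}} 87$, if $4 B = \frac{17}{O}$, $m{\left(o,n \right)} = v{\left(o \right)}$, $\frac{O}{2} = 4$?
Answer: $\frac{2784}{4135} \approx 0.67328$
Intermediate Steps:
$O = 8$ ($O = 2 \cdot 4 = 8$)
$v{\left(Y \right)} = -4 + Y^{2}$ ($v{\left(Y \right)} = Y^{2} - 4 = -4 + Y^{2}$)
$m{\left(o,n \right)} = -4 + o^{2}$
$B = \frac{17}{32}$ ($B = \frac{17 \cdot \frac{1}{8}}{4} = \frac{1}{4} \cdot \frac{17}{8} = \frac{17}{32} \approx 0.53125$)
$V{\left(E \right)} = 3 - \frac{17 E^{2}}{32}$
$\frac{1}{131 + V{\left(m{\left(-1,-2 \right)} \right)}} 87 = \frac{1}{131 + \left(3 - \frac{17 \left(-4 + \left(-1\right)^{2}\right)^{2}}{32}\right)} 87 = \frac{1}{131 + \left(3 - \frac{17 \left(-4 + 1\right)^{2}}{32}\right)} 87 = \frac{1}{131 + \left(3 - \frac{17 \left(-3\right)^{2}}{32}\right)} 87 = \frac{1}{131 + \left(3 - \frac{153}{32}\right)} 87 = \frac{1}{131 - \frac{57}{32}} \cdot 87 = \frac{1}{\frac{4135}{32}} \cdot 87 = \frac{32}{4135} \cdot 87 = \frac{2784}{4135}$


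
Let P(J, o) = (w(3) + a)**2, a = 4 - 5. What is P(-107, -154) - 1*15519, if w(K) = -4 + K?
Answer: -15515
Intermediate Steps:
a = -1
P(J, o) = 4 (P(J, o) = ((-4 + 3) - 1)**2 = (-1 - 1)**2 = (-2)**2 = 4)
P(-107, -154) - 1*15519 = 4 - 1*15519 = 4 - 15519 = -15515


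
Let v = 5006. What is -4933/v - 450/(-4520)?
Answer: -1002223/1131356 ≈ -0.88586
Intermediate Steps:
-4933/v - 450/(-4520) = -4933/5006 - 450/(-4520) = -4933*1/5006 - 450*(-1/4520) = -4933/5006 + 45/452 = -1002223/1131356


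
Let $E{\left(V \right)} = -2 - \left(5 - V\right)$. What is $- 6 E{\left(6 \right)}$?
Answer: $6$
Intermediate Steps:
$E{\left(V \right)} = -7 + V$ ($E{\left(V \right)} = -2 + \left(-5 + V\right) = -7 + V$)
$- 6 E{\left(6 \right)} = - 6 \left(-7 + 6\right) = \left(-6\right) \left(-1\right) = 6$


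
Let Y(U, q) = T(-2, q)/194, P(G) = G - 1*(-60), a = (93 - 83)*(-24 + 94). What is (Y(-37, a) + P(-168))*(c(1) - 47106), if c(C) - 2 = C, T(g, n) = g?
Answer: 493498131/97 ≈ 5.0876e+6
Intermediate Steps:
c(C) = 2 + C
a = 700 (a = 10*70 = 700)
P(G) = 60 + G (P(G) = G + 60 = 60 + G)
Y(U, q) = -1/97 (Y(U, q) = -2/194 = -2*1/194 = -1/97)
(Y(-37, a) + P(-168))*(c(1) - 47106) = (-1/97 + (60 - 168))*((2 + 1) - 47106) = (-1/97 - 108)*(3 - 47106) = -10477/97*(-47103) = 493498131/97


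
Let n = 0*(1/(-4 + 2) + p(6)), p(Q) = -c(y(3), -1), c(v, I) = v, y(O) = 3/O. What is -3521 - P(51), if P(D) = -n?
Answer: -3521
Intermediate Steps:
p(Q) = -1 (p(Q) = -3/3 = -1*1 = -1)
n = 0 (n = 0*(1/(-4 + 2) - 1) = 0*(1/(-2) - 1) = 0*(-½ - 1) = 0*(-3/2) = 0)
P(D) = 0 (P(D) = -1*0 = 0)
-3521 - P(51) = -3521 - 1*0 = -3521 + 0 = -3521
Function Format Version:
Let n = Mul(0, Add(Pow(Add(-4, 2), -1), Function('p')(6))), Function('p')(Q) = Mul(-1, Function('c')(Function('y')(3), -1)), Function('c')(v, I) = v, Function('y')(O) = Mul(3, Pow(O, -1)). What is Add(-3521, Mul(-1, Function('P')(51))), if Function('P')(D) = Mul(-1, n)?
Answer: -3521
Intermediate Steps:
Function('p')(Q) = -1 (Function('p')(Q) = Mul(-1, Mul(3, Pow(3, -1))) = Mul(-1, Mul(3, Rational(1, 3))) = Mul(-1, 1) = -1)
n = 0 (n = Mul(0, Add(Pow(Add(-4, 2), -1), -1)) = Mul(0, Add(Pow(-2, -1), -1)) = Mul(0, Add(Rational(-1, 2), -1)) = Mul(0, Rational(-3, 2)) = 0)
Function('P')(D) = 0 (Function('P')(D) = Mul(-1, 0) = 0)
Add(-3521, Mul(-1, Function('P')(51))) = Add(-3521, Mul(-1, 0)) = Add(-3521, 0) = -3521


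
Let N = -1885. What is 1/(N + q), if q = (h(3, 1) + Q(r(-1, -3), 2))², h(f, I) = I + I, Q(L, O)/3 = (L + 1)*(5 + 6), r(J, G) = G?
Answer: 1/2211 ≈ 0.00045228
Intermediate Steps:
Q(L, O) = 33 + 33*L (Q(L, O) = 3*((L + 1)*(5 + 6)) = 3*((1 + L)*11) = 3*(11 + 11*L) = 33 + 33*L)
h(f, I) = 2*I
q = 4096 (q = (2*1 + (33 + 33*(-3)))² = (2 + (33 - 99))² = (2 - 66)² = (-64)² = 4096)
1/(N + q) = 1/(-1885 + 4096) = 1/2211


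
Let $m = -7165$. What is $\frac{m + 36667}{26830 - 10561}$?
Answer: $\frac{894}{493} \approx 1.8134$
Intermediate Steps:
$\frac{m + 36667}{26830 - 10561} = \frac{-7165 + 36667}{26830 - 10561} = \frac{29502}{16269} = 29502 \cdot \frac{1}{16269} = \frac{894}{493}$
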